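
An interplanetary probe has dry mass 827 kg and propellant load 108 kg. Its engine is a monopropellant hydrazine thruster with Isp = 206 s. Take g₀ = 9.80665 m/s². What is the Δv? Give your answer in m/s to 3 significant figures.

Δv ≈ 248 m/s

v_e = Isp · g₀ = 206 × 9.80665 = 2020.2 m/s.
m₀ = m_dry + m_prop = 827 + 108 = 935 kg.
By the Tsiolkovsky rocket equation, Δv = v_e · ln(m₀/m_f) = 2020.2 × ln(1.131) = 2020.2 × 0.1227 ≈ 248.0 m/s.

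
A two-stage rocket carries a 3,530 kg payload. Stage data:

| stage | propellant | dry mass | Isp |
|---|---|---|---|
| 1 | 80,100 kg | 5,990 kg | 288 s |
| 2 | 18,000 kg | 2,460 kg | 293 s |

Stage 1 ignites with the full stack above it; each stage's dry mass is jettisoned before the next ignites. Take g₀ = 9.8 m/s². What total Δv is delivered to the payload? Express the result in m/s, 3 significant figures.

Δv ≈ 7660 m/s

Ignition mass of stage 1 = 80,100+5,990 + 18,000+2,460 + 3,530 = 110,080 kg.
Stage 1: m₀ = 110,080 kg, m_f = 110,080 − 80,100 = 29,980 kg; Δv = 288×9.8×ln(3.672) = 2822.4×1.3007 ≈ 3671 m/s.
Stage 2: m₀ = 23,990 kg, m_f = 23,990 − 18,000 = 5,990 kg; Δv = 293×9.8×ln(4.005) = 2871.4×1.3875 ≈ 3984 m/s.
Total Δv = 3671 + 3984 = 7655 m/s.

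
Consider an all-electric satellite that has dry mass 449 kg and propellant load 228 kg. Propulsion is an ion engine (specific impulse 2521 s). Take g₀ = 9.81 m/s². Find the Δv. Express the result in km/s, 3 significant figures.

Δv ≈ 10.2 km/s

v_e = Isp · g₀ = 2521 × 9.81 = 24731.0 m/s.
m₀ = m_dry + m_prop = 449 + 228 = 677 kg.
Δv = v_e · ln(m₀/m_f) = 24731.0 × ln(1.508) = 24731.0 × 0.4106 ≈ 10155.7 m/s.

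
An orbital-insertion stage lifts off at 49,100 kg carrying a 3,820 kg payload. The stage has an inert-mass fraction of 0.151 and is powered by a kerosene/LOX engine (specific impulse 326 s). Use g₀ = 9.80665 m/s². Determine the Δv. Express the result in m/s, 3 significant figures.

Δv ≈ 4880 m/s

Stage wet mass = m₀ − payload = 49,100 − 3,820 = 45,280 kg.
Stage dry mass = ε × stage wet mass = 0.151 × 45,280 = 6,837.28 kg.
Burnout mass m_f = stage dry + payload = 6,837.28 + 3,820 = 10,657.28 kg.
v_e = Isp · g₀ = 326 × 9.80665 = 3197.0 m/s.
From the ideal rocket equation, Δv = v_e · ln(49,100/10,657.28) = 3197.0 × ln(4.607) = 3197.0 × 1.5276 ≈ 4884 m/s.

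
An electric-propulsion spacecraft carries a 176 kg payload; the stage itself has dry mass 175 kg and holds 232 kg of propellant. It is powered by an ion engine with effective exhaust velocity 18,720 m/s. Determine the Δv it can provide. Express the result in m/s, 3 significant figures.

m₀ = payload + dry + propellant = 176 + 175 + 232 = 583 kg.
m_f = payload + dry = 176 + 175 = 351 kg.
From the ideal rocket equation, Δv = v_e · ln(m₀/m_f) = 18720.0 × ln(1.661) = 18720.0 × 0.5074 ≈ 9498.5 m/s.

Δv ≈ 9500 m/s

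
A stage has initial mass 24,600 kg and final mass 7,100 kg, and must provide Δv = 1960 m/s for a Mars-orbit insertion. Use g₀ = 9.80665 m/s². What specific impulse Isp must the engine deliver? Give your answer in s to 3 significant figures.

Isp ≈ 161 s

ln(m₀/m_f) = ln(24600/7100) = ln(3.465) = 1.2427.
v_e = Δv / ln(m₀/m_f) = 1960 / 1.2427 = 1577.3 m/s.
Isp = v_e / g₀ = 1577.3 / 9.80665 = 160.8 s.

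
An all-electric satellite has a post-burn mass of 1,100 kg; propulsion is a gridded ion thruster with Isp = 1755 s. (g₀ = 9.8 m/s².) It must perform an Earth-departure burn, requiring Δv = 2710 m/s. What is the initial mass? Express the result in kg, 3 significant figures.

initial mass ≈ 1290 kg

v_e = Isp · g₀ = 1755 × 9.8 = 17199.0 m/s.
m₀/m_f = exp(Δv / v_e) = exp(2710 / 17199.0) = exp(0.1576) = 1.1707.
m₀ = m_f × 1.1707 = 1,100 × 1.1707 = 1,287.77 kg.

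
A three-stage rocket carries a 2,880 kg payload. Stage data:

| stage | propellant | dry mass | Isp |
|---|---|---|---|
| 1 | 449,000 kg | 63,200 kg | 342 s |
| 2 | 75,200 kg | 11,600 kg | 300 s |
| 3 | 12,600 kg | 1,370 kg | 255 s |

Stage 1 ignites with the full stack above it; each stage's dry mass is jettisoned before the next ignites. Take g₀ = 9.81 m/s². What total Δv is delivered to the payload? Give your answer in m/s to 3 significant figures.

Ignition mass of stage 1 = 449,000+63,200 + 75,200+11,600 + 12,600+1,370 + 2,880 = 615,850 kg.
Stage 1: m₀ = 615,850 kg, m_f = 615,850 − 449,000 = 166,850 kg; Δv = 342×9.81×ln(3.691) = 3355.0×1.3059 ≈ 4381 m/s.
Stage 2: m₀ = 103,650 kg, m_f = 103,650 − 75,200 = 28,450 kg; Δv = 300×9.81×ln(3.643) = 2943.0×1.2929 ≈ 3805 m/s.
Stage 3: m₀ = 16,850 kg, m_f = 16,850 − 12,600 = 4,250 kg; Δv = 255×9.81×ln(3.965) = 2501.6×1.3774 ≈ 3446 m/s.
Total Δv = 4381 + 3805 + 3446 = 11632 m/s.

Δv ≈ 11600 m/s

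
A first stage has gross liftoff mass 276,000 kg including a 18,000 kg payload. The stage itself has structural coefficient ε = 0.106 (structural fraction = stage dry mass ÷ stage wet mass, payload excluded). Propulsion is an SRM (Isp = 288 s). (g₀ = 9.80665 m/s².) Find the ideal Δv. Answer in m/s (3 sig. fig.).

Δv ≈ 5100 m/s

Stage wet mass = m₀ − payload = 276,000 − 18,000 = 258,000 kg.
Stage dry mass = ε × stage wet mass = 0.106 × 258,000 = 27,348 kg.
Burnout mass m_f = stage dry + payload = 27,348 + 18,000 = 45,348 kg.
v_e = Isp · g₀ = 288 × 9.80665 = 2824.3 m/s.
Rocket equation: Δv = v_e · ln(276,000/45,348) = 2824.3 × ln(6.086) = 2824.3 × 1.8060 ≈ 5101 m/s.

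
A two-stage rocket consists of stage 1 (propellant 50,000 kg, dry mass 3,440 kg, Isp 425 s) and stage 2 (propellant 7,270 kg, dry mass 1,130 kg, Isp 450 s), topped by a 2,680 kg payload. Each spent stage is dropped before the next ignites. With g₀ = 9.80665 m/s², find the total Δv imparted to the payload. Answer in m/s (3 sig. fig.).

Ignition mass of stage 1 = 50,000+3,440 + 7,270+1,130 + 2,680 = 64,520 kg.
Stage 1: m₀ = 64,520 kg, m_f = 64,520 − 50,000 = 14,520 kg; Δv = 425×9.80665×ln(4.444) = 4167.8×1.4914 ≈ 6216 m/s.
Stage 2: m₀ = 11,080 kg, m_f = 11,080 − 7,270 = 3,810 kg; Δv = 450×9.80665×ln(2.908) = 4413.0×1.0675 ≈ 4711 m/s.
Total Δv = 6216 + 4711 = 10927 m/s.

Δv ≈ 10900 m/s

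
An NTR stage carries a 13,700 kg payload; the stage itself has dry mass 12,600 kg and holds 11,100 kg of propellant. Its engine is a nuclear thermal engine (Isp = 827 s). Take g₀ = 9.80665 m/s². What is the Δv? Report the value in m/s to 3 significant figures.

v_e = Isp · g₀ = 827 × 9.80665 = 8110.1 m/s.
m₀ = payload + dry + propellant = 13,700 + 12,600 + 11,100 = 37,400 kg.
m_f = payload + dry = 13,700 + 12,600 = 26,300 kg.
Δv = v_e · ln(m₀/m_f) = 8110.1 × ln(1.422) = 8110.1 × 0.3521 ≈ 2855.6 m/s.

Δv ≈ 2860 m/s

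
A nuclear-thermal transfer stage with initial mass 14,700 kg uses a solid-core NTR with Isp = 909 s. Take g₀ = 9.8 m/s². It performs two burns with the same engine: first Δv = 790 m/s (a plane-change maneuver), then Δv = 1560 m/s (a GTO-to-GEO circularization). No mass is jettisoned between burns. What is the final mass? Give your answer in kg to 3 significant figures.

v_e = Isp · g₀ = 909 × 9.8 = 8908.2 m/s.
After the first burn: m = 14700 × exp(−790/8908.2) = 14700 × 0.91514 = 13,452.6 kg.
After the second burn: m = 13,452.6 × exp(−1560/8908.2) = 13,452.6 × 0.83936 = 11,291.6 kg.

final mass ≈ 11300 kg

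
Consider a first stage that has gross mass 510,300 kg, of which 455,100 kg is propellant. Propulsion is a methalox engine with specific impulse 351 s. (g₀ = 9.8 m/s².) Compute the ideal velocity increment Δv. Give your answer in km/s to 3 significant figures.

v_e = Isp · g₀ = 351 × 9.8 = 3439.8 m/s.
m_f = m₀ − m_prop = 510,300 − 455,100 = 55,200 kg.
From the ideal rocket equation, Δv = v_e · ln(m₀/m_f) = 3439.8 × ln(9.245) = 3439.8 × 2.2240 ≈ 7650.2 m/s.

Δv ≈ 7.65 km/s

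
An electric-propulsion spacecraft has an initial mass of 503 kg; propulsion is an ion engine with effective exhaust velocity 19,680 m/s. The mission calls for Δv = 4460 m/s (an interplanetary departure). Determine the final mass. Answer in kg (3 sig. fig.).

m₀/m_f = exp(Δv / v_e) = exp(4460 / 19680.0) = exp(0.2266) = 1.2544.
m_f = m₀ / 1.2544 = 503 / 1.2544 = 400.989 kg.

final mass ≈ 401 kg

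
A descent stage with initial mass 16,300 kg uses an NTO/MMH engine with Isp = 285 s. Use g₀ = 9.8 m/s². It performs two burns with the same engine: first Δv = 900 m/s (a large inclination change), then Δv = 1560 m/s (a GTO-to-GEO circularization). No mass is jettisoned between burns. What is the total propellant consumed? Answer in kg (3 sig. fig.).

total propellant consumed ≈ 9540 kg

v_e = Isp · g₀ = 285 × 9.8 = 2793.0 m/s.
After the first burn: m = 16300 × exp(−900/2793.0) = 16300 × 0.72453 = 11,809.8 kg.
After the second burn: m = 11,809.8 × exp(−1560/2793.0) = 11,809.8 × 0.57204 = 6,755.68 kg.
Total propellant = m₀ − m_final = 16300 − 6,755.68 = 9,544.32 kg.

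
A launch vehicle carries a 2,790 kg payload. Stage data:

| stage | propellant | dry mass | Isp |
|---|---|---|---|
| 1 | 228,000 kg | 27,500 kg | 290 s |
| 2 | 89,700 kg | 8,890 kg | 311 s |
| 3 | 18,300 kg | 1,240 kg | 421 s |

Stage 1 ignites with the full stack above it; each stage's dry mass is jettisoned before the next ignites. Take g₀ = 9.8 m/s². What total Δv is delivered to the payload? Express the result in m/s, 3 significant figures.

Δv ≈ 13800 m/s

Ignition mass of stage 1 = 228,000+27,500 + 89,700+8,890 + 18,300+1,240 + 2,790 = 376,420 kg.
Stage 1: m₀ = 376,420 kg, m_f = 376,420 − 228,000 = 148,420 kg; Δv = 290×9.8×ln(2.536) = 2842.0×0.9307 ≈ 2645 m/s.
Stage 2: m₀ = 120,920 kg, m_f = 120,920 − 89,700 = 31,220 kg; Δv = 311×9.8×ln(3.873) = 3047.8×1.3541 ≈ 4127 m/s.
Stage 3: m₀ = 22,330 kg, m_f = 22,330 − 18,300 = 4,030 kg; Δv = 421×9.8×ln(5.541) = 4125.8×1.7122 ≈ 7064 m/s.
Total Δv = 2645 + 4127 + 7064 = 13836 m/s.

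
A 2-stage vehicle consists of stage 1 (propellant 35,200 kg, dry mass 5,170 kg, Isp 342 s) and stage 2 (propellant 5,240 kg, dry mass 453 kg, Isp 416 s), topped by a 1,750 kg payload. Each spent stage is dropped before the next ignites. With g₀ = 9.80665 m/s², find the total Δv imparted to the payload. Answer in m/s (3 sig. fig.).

Ignition mass of stage 1 = 35,200+5,170 + 5,240+453 + 1,750 = 47,813 kg.
Stage 1: m₀ = 47,813 kg, m_f = 47,813 − 35,200 = 12,613 kg; Δv = 342×9.80665×ln(3.791) = 3353.9×1.3326 ≈ 4469 m/s.
Stage 2: m₀ = 7,443 kg, m_f = 7,443 − 5,240 = 2,203 kg; Δv = 416×9.80665×ln(3.379) = 4079.6×1.2175 ≈ 4967 m/s.
Total Δv = 4469 + 4967 = 9436 m/s.

Δv ≈ 9440 m/s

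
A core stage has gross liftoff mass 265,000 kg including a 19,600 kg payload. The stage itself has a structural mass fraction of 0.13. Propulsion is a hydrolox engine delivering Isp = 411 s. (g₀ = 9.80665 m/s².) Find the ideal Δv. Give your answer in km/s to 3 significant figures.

Stage wet mass = m₀ − payload = 265,000 − 19,600 = 245,400 kg.
Stage dry mass = ε × stage wet mass = 0.13 × 245,400 = 31,902 kg.
Burnout mass m_f = stage dry + payload = 31,902 + 19,600 = 51,502 kg.
v_e = Isp · g₀ = 411 × 9.80665 = 4030.5 m/s.
Δv = v_e · ln(265,000/51,502) = 4030.5 × ln(5.145) = 4030.5 × 1.6381 ≈ 6602 m/s.

Δv ≈ 6.60 km/s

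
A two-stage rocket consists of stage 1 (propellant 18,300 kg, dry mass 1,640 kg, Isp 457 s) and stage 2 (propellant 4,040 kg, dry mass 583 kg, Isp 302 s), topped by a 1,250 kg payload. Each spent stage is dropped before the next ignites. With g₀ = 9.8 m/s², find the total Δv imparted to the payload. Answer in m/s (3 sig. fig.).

Δv ≈ 8970 m/s

Ignition mass of stage 1 = 18,300+1,640 + 4,040+583 + 1,250 = 25,813 kg.
Stage 1: m₀ = 25,813 kg, m_f = 25,813 − 18,300 = 7,513 kg; Δv = 457×9.8×ln(3.436) = 4478.6×1.2342 ≈ 5528 m/s.
Stage 2: m₀ = 5,873 kg, m_f = 5,873 − 4,040 = 1,833 kg; Δv = 302×9.8×ln(3.204) = 2959.6×1.1644 ≈ 3446 m/s.
Total Δv = 5528 + 3446 = 8974 m/s.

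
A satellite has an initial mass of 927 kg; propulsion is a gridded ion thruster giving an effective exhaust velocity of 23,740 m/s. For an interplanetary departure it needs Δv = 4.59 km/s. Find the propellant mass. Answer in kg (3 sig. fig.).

Rocket equation: m₀/m_f = exp(Δv / v_e) = exp(4590 / 23740.0) = exp(0.1933) = 1.2133.
m_f = 927 / 1.2133 = 764.032 kg, so propellant = m₀ − m_f = 927 − 764.032 = 162.968 kg.

propellant mass ≈ 163 kg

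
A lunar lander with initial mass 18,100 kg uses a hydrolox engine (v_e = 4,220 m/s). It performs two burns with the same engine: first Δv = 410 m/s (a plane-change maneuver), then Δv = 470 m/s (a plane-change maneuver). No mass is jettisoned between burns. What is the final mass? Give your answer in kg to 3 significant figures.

final mass ≈ 14700 kg

After the first burn: m = 18100 × exp(−410/4220.0) = 18100 × 0.90741 = 16,424.1 kg.
After the second burn: m = 16,424.1 × exp(−470/4220.0) = 16,424.1 × 0.89460 = 14,693 kg.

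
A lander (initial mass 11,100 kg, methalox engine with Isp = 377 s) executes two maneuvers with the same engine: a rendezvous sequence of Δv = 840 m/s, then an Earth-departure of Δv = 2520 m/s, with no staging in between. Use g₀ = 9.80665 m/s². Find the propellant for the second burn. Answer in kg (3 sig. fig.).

v_e = Isp · g₀ = 377 × 9.80665 = 3697.1 m/s.
After the first burn: m = 11100 × exp(−840/3697.1) = 11100 × 0.79676 = 8,844.04 kg.
After the second burn: m = 8,844.04 × exp(−2520/3697.1) = 8,844.04 × 0.50580 = 4,473.32 kg.
Second-burn propellant = 8,844.04 − 4,473.32 = 4,370.72 kg.

propellant for the second burn ≈ 4370 kg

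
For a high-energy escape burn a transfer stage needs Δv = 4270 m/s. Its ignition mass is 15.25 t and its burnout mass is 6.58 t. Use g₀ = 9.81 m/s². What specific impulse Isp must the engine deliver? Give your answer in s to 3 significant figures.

Isp ≈ 518 s

ln(m₀/m_f) = ln(15250/6580) = ln(2.318) = 0.8405.
v_e = Δv / ln(m₀/m_f) = 4270 / 0.8405 = 5080.0 m/s.
Isp = v_e / g₀ = 5080.0 / 9.81 = 517.8 s.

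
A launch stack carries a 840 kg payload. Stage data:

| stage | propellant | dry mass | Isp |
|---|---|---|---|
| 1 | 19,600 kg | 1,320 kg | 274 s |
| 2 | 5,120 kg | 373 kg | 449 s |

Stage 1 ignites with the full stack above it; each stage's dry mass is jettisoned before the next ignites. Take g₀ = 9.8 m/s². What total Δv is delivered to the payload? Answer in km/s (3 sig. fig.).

Δv ≈ 10.7 km/s

Ignition mass of stage 1 = 19,600+1,320 + 5,120+373 + 840 = 27,253 kg.
Stage 1: m₀ = 27,253 kg, m_f = 27,253 − 19,600 = 7,653 kg; Δv = 274×9.8×ln(3.561) = 2685.2×1.2701 ≈ 3410 m/s.
Stage 2: m₀ = 6,333 kg, m_f = 6,333 − 5,120 = 1,213 kg; Δv = 449×9.8×ln(5.221) = 4400.2×1.6527 ≈ 7272 m/s.
Total Δv = 3410 + 7272 = 10682 m/s.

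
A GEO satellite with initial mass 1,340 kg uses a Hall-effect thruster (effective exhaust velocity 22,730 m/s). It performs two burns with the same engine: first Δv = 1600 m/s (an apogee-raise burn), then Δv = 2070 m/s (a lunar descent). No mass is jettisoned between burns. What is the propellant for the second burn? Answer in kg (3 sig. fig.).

propellant for the second burn ≈ 109 kg

After the first burn: m = 1340 × exp(−1600/22730.0) = 1340 × 0.93203 = 1,248.92 kg.
After the second burn: m = 1,248.92 × exp(−2070/22730.0) = 1,248.92 × 0.91295 = 1,140.2 kg.
Second-burn propellant = 1,248.92 − 1,140.2 = 108.72 kg.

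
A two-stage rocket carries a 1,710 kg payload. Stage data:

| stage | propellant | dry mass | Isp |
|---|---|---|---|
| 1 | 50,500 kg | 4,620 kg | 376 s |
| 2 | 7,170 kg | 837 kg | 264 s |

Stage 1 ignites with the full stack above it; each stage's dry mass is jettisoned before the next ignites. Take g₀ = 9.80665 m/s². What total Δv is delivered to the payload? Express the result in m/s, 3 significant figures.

Ignition mass of stage 1 = 50,500+4,620 + 7,170+837 + 1,710 = 64,837 kg.
Stage 1: m₀ = 64,837 kg, m_f = 64,837 − 50,500 = 14,337 kg; Δv = 376×9.80665×ln(4.522) = 3687.3×1.5090 ≈ 5564 m/s.
Stage 2: m₀ = 9,717 kg, m_f = 9,717 − 7,170 = 2,547 kg; Δv = 264×9.80665×ln(3.815) = 2589.0×1.3390 ≈ 3467 m/s.
Total Δv = 5564 + 3467 = 9031 m/s.

Δv ≈ 9030 m/s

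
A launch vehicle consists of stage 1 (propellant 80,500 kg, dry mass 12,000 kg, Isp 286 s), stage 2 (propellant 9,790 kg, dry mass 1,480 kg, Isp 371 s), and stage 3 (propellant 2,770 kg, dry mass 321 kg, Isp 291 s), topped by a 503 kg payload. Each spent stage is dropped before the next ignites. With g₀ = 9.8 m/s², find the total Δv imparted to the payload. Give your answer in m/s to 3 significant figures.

Δv ≈ 12000 m/s

Ignition mass of stage 1 = 80,500+12,000 + 9,790+1,480 + 2,770+321 + 503 = 107,364 kg.
Stage 1: m₀ = 107,364 kg, m_f = 107,364 − 80,500 = 26,864 kg; Δv = 286×9.8×ln(3.997) = 2802.8×1.3854 ≈ 3883 m/s.
Stage 2: m₀ = 14,864 kg, m_f = 14,864 − 9,790 = 5,074 kg; Δv = 371×9.8×ln(2.929) = 3635.8×1.0748 ≈ 3908 m/s.
Stage 3: m₀ = 3,594 kg, m_f = 3,594 − 2,770 = 824 kg; Δv = 291×9.8×ln(4.362) = 2851.8×1.4729 ≈ 4200 m/s.
Total Δv = 3883 + 3908 + 4200 = 11991 m/s.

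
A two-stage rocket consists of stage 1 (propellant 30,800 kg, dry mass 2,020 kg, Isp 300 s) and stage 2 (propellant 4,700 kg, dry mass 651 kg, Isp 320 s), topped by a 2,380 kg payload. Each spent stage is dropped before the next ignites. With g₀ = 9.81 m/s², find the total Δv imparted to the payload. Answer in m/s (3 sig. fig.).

Δv ≈ 7130 m/s

Ignition mass of stage 1 = 30,800+2,020 + 4,700+651 + 2,380 = 40,551 kg.
Stage 1: m₀ = 40,551 kg, m_f = 40,551 − 30,800 = 9,751 kg; Δv = 300×9.81×ln(4.159) = 2943.0×1.4252 ≈ 4194 m/s.
Stage 2: m₀ = 7,731 kg, m_f = 7,731 − 4,700 = 3,031 kg; Δv = 320×9.81×ln(2.551) = 3139.2×0.9363 ≈ 2939 m/s.
Total Δv = 4194 + 2939 = 7133 m/s.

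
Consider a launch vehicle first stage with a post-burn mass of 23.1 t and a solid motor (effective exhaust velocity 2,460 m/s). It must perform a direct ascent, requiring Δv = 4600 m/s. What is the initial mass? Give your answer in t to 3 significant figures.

From the ideal rocket equation, m₀/m_f = exp(Δv / v_e) = exp(4600 / 2460.0) = exp(1.8699) = 6.4878.
m₀ = m_f × 6.4878 = 23.1 × 6.4878 = 149.868 t.

initial mass ≈ 150 t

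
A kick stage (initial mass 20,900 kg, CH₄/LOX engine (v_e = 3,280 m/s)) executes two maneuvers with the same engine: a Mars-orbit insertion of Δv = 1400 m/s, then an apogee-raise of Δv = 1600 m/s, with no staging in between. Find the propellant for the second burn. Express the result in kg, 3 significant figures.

propellant for the second burn ≈ 5260 kg

After the first burn: m = 20900 × exp(−1400/3280.0) = 20900 × 0.65257 = 13,638.7 kg.
After the second burn: m = 13,638.7 × exp(−1600/3280.0) = 13,638.7 × 0.61397 = 8,373.75 kg.
Second-burn propellant = 13,638.7 − 8,373.75 = 5,264.95 kg.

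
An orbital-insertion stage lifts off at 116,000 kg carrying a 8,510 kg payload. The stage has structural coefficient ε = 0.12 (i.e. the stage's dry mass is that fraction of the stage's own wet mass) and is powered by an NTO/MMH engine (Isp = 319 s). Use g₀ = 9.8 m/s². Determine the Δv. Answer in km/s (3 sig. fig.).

Stage wet mass = m₀ − payload = 116,000 − 8,510 = 107,490 kg.
Stage dry mass = ε × stage wet mass = 0.12 × 107,490 = 12,898.8 kg.
Burnout mass m_f = stage dry + payload = 12,898.8 + 8,510 = 21,408.8 kg.
v_e = Isp · g₀ = 319 × 9.8 = 3126.2 m/s.
Δv = v_e · ln(116,000/21,408.8) = 3126.2 × ln(5.418) = 3126.2 × 1.6898 ≈ 5283 m/s.

Δv ≈ 5.28 km/s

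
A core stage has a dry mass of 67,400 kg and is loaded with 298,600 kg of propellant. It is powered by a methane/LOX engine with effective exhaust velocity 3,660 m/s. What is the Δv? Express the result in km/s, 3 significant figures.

Δv ≈ 6.19 km/s

m₀ = m_dry + m_prop = 67,400 + 298,600 = 366,000 kg.
Δv = v_e · ln(m₀/m_f) = 3660.0 × ln(5.43) = 3660.0 × 1.6920 ≈ 6192.7 m/s.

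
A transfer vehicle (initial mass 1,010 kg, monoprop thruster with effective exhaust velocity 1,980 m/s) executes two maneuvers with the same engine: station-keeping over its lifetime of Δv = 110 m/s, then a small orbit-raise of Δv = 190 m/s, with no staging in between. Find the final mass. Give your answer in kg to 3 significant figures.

final mass ≈ 868 kg

After the first burn: m = 1010 × exp(−110/1980.0) = 1010 × 0.94596 = 955.42 kg.
After the second burn: m = 955.42 × exp(−190/1980.0) = 955.42 × 0.90850 = 867.999 kg.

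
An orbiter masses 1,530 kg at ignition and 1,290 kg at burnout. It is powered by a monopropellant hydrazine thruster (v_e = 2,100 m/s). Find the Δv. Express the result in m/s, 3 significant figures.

By the Tsiolkovsky rocket equation, Δv = v_e · ln(m₀/m_f) = 2100.0 × ln(1.186) = 2100.0 × 0.1706 ≈ 358.3 m/s.

Δv ≈ 358 m/s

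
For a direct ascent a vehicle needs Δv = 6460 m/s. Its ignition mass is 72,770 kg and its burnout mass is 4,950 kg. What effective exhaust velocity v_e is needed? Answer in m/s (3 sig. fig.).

ln(m₀/m_f) = ln(72770/4950) = ln(14.7) = 2.6879.
v_e = Δv / ln(m₀/m_f) = 6460 / 2.6879 = 2403.3 m/s.

v_e ≈ 2400 m/s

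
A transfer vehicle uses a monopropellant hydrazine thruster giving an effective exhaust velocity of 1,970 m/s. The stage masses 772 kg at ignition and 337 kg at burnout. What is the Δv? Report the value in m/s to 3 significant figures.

Δv ≈ 1630 m/s

Δv = v_e · ln(m₀/m_f) = 1970.0 × ln(2.291) = 1970.0 × 0.8289 ≈ 1632.9 m/s.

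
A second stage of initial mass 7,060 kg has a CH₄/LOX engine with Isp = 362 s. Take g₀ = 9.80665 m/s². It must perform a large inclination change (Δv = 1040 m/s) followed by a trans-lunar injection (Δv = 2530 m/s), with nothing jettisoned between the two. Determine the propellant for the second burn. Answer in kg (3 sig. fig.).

v_e = Isp · g₀ = 362 × 9.80665 = 3550.0 m/s.
After the first burn: m = 7060 × exp(−1040/3550.0) = 7060 × 0.74605 = 5,267.11 kg.
After the second burn: m = 5,267.11 × exp(−2530/3550.0) = 5,267.11 × 0.49033 = 2,582.62 kg.
Second-burn propellant = 5,267.11 − 2,582.62 = 2,684.49 kg.

propellant for the second burn ≈ 2680 kg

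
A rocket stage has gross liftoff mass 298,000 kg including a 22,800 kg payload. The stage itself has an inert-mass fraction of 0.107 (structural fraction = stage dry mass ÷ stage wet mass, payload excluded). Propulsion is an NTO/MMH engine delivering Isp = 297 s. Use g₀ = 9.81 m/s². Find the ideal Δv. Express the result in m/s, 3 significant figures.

Stage wet mass = m₀ − payload = 298,000 − 22,800 = 275,200 kg.
Stage dry mass = ε × stage wet mass = 0.107 × 275,200 = 29,446.4 kg.
Burnout mass m_f = stage dry + payload = 29,446.4 + 22,800 = 52,246.4 kg.
v_e = Isp · g₀ = 297 × 9.81 = 2913.6 m/s.
From the ideal rocket equation, Δv = v_e · ln(298,000/52,246.4) = 2913.6 × ln(5.704) = 2913.6 × 1.7411 ≈ 5073 m/s.

Δv ≈ 5070 m/s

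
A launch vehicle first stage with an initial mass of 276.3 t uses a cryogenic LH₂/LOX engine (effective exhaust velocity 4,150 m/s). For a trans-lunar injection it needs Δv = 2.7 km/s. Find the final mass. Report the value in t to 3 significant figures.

final mass ≈ 144 t

Rocket equation: m₀/m_f = exp(Δv / v_e) = exp(2700 / 4150.0) = exp(0.6506) = 1.9167.
m_f = m₀ / 1.9167 = 276.3 / 1.9167 = 144.154 t.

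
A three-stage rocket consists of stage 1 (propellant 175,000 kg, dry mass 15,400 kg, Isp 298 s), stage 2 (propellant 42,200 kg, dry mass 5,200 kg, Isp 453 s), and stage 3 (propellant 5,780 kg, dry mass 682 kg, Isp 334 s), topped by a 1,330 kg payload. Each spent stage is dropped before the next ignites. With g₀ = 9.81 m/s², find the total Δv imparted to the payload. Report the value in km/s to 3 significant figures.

Ignition mass of stage 1 = 175,000+15,400 + 42,200+5,200 + 5,780+682 + 1,330 = 245,592 kg.
Stage 1: m₀ = 245,592 kg, m_f = 245,592 − 175,000 = 70,592 kg; Δv = 298×9.81×ln(3.479) = 2923.4×1.2468 ≈ 3645 m/s.
Stage 2: m₀ = 55,192 kg, m_f = 55,192 − 42,200 = 12,992 kg; Δv = 453×9.81×ln(4.248) = 4443.9×1.4465 ≈ 6428 m/s.
Stage 3: m₀ = 7,792 kg, m_f = 7,792 − 5,780 = 2,012 kg; Δv = 334×9.81×ln(3.873) = 3276.5×1.3540 ≈ 4436 m/s.
Total Δv = 3645 + 6428 + 4436 = 14509 m/s.

Δv ≈ 14.5 km/s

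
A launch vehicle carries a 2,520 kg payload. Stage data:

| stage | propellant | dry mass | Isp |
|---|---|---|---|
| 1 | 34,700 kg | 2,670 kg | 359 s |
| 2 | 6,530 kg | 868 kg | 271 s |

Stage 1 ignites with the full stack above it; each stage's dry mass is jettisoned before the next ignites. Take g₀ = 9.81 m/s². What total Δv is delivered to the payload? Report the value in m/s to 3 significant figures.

Δv ≈ 7520 m/s

Ignition mass of stage 1 = 34,700+2,670 + 6,530+868 + 2,520 = 47,288 kg.
Stage 1: m₀ = 47,288 kg, m_f = 47,288 − 34,700 = 12,588 kg; Δv = 359×9.81×ln(3.757) = 3521.8×1.3235 ≈ 4661 m/s.
Stage 2: m₀ = 9,918 kg, m_f = 9,918 − 6,530 = 3,388 kg; Δv = 271×9.81×ln(2.927) = 2658.5×1.0741 ≈ 2856 m/s.
Total Δv = 4661 + 2856 = 7517 m/s.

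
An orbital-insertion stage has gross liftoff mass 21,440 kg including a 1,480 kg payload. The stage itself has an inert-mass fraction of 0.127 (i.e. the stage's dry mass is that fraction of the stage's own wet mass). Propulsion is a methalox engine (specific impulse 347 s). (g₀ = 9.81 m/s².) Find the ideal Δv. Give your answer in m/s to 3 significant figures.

Δv ≈ 5700 m/s

Stage wet mass = m₀ − payload = 21,440 − 1,480 = 19,960 kg.
Stage dry mass = ε × stage wet mass = 0.127 × 19,960 = 2,534.92 kg.
Burnout mass m_f = stage dry + payload = 2,534.92 + 1,480 = 4,014.92 kg.
v_e = Isp · g₀ = 347 × 9.81 = 3404.1 m/s.
By the Tsiolkovsky rocket equation, Δv = v_e · ln(21,440/4,014.92) = 3404.1 × ln(5.34) = 3404.1 × 1.6752 ≈ 5703 m/s.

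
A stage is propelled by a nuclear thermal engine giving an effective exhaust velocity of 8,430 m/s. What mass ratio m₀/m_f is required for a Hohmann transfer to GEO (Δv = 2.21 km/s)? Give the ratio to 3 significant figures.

mass ratio ≈ 1.30

m₀/m_f = exp(Δv / v_e) = exp(2210 / 8430.0) = exp(0.2622) = 1.2997.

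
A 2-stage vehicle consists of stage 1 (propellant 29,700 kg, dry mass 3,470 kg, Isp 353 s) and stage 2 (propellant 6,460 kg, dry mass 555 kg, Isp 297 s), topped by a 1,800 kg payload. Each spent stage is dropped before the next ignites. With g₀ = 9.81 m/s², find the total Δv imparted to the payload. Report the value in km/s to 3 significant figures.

Ignition mass of stage 1 = 29,700+3,470 + 6,460+555 + 1,800 = 41,985 kg.
Stage 1: m₀ = 41,985 kg, m_f = 41,985 − 29,700 = 12,285 kg; Δv = 353×9.81×ln(3.418) = 3462.9×1.2289 ≈ 4256 m/s.
Stage 2: m₀ = 8,815 kg, m_f = 8,815 − 6,460 = 2,355 kg; Δv = 297×9.81×ln(3.743) = 2913.6×1.3199 ≈ 3846 m/s.
Total Δv = 4256 + 3846 = 8102 m/s.

Δv ≈ 8.10 km/s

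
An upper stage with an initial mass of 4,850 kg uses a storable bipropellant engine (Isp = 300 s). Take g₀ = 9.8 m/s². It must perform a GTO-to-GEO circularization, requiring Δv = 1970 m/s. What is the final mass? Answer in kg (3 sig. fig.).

v_e = Isp · g₀ = 300 × 9.8 = 2940.0 m/s.
By the Tsiolkovsky rocket equation, m₀/m_f = exp(Δv / v_e) = exp(1970 / 2940.0) = exp(0.6701) = 1.9544.
m_f = m₀ / 1.9544 = 4,850 / 1.9544 = 2,481.58 kg.

final mass ≈ 2480 kg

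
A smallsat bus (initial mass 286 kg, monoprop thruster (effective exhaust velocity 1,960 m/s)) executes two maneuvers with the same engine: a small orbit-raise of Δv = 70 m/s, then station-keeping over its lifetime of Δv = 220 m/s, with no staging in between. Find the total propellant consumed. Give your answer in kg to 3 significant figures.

total propellant consumed ≈ 39.3 kg

After the first burn: m = 286 × exp(−70/1960.0) = 286 × 0.96492 = 275.967 kg.
After the second burn: m = 275.967 × exp(−220/1960.0) = 275.967 × 0.89383 = 246.668 kg.
Total propellant = m₀ − m_final = 286 − 246.668 = 39.332 kg.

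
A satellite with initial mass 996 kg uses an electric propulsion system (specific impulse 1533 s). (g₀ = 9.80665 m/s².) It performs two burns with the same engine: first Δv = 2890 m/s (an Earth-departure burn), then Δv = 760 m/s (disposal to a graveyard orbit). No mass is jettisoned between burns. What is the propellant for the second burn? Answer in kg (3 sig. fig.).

v_e = Isp · g₀ = 1533 × 9.80665 = 15033.6 m/s.
After the first burn: m = 996 × exp(−2890/15033.6) = 996 × 0.82511 = 821.81 kg.
After the second burn: m = 821.81 × exp(−760/15033.6) = 821.81 × 0.95070 = 781.295 kg.
Second-burn propellant = 821.81 − 781.295 = 40.515 kg.

propellant for the second burn ≈ 40.5 kg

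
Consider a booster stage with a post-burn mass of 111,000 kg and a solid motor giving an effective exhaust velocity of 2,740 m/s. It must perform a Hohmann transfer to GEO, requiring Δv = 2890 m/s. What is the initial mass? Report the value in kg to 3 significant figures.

initial mass ≈ 319000 kg

By the Tsiolkovsky rocket equation, m₀/m_f = exp(Δv / v_e) = exp(2890 / 2740.0) = exp(1.0547) = 2.8712.
m₀ = m_f × 2.8712 = 111,000 × 2.8712 = 318,703 kg.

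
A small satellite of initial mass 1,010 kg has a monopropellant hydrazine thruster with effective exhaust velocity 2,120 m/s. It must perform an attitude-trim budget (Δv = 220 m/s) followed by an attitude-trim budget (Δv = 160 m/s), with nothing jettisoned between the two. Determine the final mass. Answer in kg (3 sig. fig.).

After the first burn: m = 1010 × exp(−220/2120.0) = 1010 × 0.90143 = 910.444 kg.
After the second burn: m = 910.444 × exp(−160/2120.0) = 910.444 × 0.92731 = 844.264 kg.

final mass ≈ 844 kg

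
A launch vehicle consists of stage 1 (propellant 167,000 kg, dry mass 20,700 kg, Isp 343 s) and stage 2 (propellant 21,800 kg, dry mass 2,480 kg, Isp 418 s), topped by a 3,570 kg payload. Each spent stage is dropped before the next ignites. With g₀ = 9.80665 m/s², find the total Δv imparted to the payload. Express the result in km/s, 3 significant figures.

Ignition mass of stage 1 = 167,000+20,700 + 21,800+2,480 + 3,570 = 215,550 kg.
Stage 1: m₀ = 215,550 kg, m_f = 215,550 − 167,000 = 48,550 kg; Δv = 343×9.80665×ln(4.44) = 3363.7×1.4906 ≈ 5014 m/s.
Stage 2: m₀ = 27,850 kg, m_f = 27,850 − 21,800 = 6,050 kg; Δv = 418×9.80665×ln(4.603) = 4099.2×1.5268 ≈ 6259 m/s.
Total Δv = 5014 + 6259 = 11273 m/s.

Δv ≈ 11.3 km/s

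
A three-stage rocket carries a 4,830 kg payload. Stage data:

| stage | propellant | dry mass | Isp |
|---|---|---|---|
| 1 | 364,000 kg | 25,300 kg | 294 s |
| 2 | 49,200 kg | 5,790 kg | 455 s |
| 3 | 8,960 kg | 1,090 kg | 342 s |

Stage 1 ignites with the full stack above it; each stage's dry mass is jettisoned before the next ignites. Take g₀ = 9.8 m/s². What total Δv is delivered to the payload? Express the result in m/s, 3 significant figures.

Ignition mass of stage 1 = 364,000+25,300 + 49,200+5,790 + 8,960+1,090 + 4,830 = 459,170 kg.
Stage 1: m₀ = 459,170 kg, m_f = 459,170 − 364,000 = 95,170 kg; Δv = 294×9.8×ln(4.825) = 2881.2×1.5738 ≈ 4534 m/s.
Stage 2: m₀ = 69,870 kg, m_f = 69,870 − 49,200 = 20,670 kg; Δv = 455×9.8×ln(3.38) = 4459.0×1.2180 ≈ 5431 m/s.
Stage 3: m₀ = 14,880 kg, m_f = 14,880 − 8,960 = 5,920 kg; Δv = 342×9.8×ln(2.514) = 3351.6×0.9217 ≈ 3089 m/s.
Total Δv = 4534 + 5431 + 3089 = 13054 m/s.

Δv ≈ 13100 m/s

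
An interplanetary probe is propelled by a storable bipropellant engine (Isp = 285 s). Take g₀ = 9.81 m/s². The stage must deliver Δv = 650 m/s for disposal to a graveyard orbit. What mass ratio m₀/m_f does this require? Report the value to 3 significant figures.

mass ratio ≈ 1.26

v_e = Isp · g₀ = 285 × 9.81 = 2795.9 m/s.
Rocket equation: m₀/m_f = exp(Δv / v_e) = exp(650 / 2795.9) = exp(0.2325) = 1.2617.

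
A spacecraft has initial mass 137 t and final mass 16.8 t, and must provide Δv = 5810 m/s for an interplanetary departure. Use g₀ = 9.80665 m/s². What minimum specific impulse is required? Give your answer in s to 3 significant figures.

ln(m₀/m_f) = ln(137000/16800) = ln(8.155) = 2.0986.
From the ideal rocket equation, v_e = Δv / ln(m₀/m_f) = 5810 / 2.0986 = 2768.5 m/s.
Isp = v_e / g₀ = 2768.5 / 9.80665 = 282.3 s.

Isp ≈ 282 s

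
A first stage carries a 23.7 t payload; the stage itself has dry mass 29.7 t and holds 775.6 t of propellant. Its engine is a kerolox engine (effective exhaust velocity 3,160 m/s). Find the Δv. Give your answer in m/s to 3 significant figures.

Δv ≈ 8670 m/s

m₀ = payload + dry + propellant = 23.7 + 29.7 + 775.6 = 829 t.
m_f = payload + dry = 23.7 + 29.7 = 53.4 t.
Δv = v_e · ln(m₀/m_f) = 3160.0 × ln(15.52) = 3160.0 × 2.7424 ≈ 8666.0 m/s.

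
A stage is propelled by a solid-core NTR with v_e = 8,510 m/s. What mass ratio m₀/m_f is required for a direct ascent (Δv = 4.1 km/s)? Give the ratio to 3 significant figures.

mass ratio ≈ 1.62

m₀/m_f = exp(Δv / v_e) = exp(4100 / 8510.0) = exp(0.4818) = 1.6190.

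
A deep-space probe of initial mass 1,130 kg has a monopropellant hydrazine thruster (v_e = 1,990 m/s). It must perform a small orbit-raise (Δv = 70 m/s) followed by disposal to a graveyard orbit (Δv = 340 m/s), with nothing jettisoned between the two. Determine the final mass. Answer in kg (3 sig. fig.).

final mass ≈ 920 kg

After the first burn: m = 1130 × exp(−70/1990.0) = 1130 × 0.96544 = 1,090.95 kg.
After the second burn: m = 1,090.95 × exp(−340/1990.0) = 1,090.95 × 0.84294 = 919.605 kg.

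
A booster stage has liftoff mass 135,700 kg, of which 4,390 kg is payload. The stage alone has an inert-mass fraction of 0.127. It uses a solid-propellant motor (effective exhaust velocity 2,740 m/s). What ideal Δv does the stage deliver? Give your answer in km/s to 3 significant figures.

Stage wet mass = m₀ − payload = 135,700 − 4,390 = 131,310 kg.
Stage dry mass = ε × stage wet mass = 0.127 × 131,310 = 16,676.4 kg.
Burnout mass m_f = stage dry + payload = 16,676.4 + 4,390 = 21,066.4 kg.
Rocket equation: Δv = v_e · ln(135,700/21,066.4) = 2740.0 × ln(6.442) = 2740.0 × 1.8628 ≈ 5104 m/s.

Δv ≈ 5.10 km/s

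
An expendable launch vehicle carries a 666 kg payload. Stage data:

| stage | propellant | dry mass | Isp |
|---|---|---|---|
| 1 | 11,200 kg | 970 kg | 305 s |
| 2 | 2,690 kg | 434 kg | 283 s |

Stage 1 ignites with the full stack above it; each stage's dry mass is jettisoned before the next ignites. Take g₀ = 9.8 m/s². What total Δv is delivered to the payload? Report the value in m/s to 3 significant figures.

Δv ≈ 7050 m/s

Ignition mass of stage 1 = 11,200+970 + 2,690+434 + 666 = 15,960 kg.
Stage 1: m₀ = 15,960 kg, m_f = 15,960 − 11,200 = 4,760 kg; Δv = 305×9.8×ln(3.353) = 2989.0×1.2098 ≈ 3616 m/s.
Stage 2: m₀ = 3,790 kg, m_f = 3,790 − 2,690 = 1,100 kg; Δv = 283×9.8×ln(3.445) = 2773.4×1.2371 ≈ 3431 m/s.
Total Δv = 3616 + 3431 = 7047 m/s.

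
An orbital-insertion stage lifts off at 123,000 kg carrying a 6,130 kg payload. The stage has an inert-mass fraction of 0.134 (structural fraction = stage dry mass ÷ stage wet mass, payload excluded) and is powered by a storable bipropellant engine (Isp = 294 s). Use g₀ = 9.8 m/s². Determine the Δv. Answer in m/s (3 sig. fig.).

Stage wet mass = m₀ − payload = 123,000 − 6,130 = 116,870 kg.
Stage dry mass = ε × stage wet mass = 0.134 × 116,870 = 15,660.6 kg.
Burnout mass m_f = stage dry + payload = 15,660.6 + 6,130 = 21,790.6 kg.
v_e = Isp · g₀ = 294 × 9.8 = 2881.2 m/s.
By the Tsiolkovsky rocket equation, Δv = v_e · ln(123,000/21,790.6) = 2881.2 × ln(5.645) = 2881.2 × 1.7307 ≈ 4987 m/s.

Δv ≈ 4990 m/s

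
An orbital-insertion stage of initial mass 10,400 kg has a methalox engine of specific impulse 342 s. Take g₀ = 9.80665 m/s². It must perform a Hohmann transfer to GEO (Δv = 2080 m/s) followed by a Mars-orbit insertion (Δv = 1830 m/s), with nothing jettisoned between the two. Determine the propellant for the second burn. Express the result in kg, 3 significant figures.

v_e = Isp · g₀ = 342 × 9.80665 = 3353.9 m/s.
After the first burn: m = 10400 × exp(−2080/3353.9) = 10400 × 0.53785 = 5,593.64 kg.
After the second burn: m = 5,593.64 × exp(−1830/3353.9) = 5,593.64 × 0.57947 = 3,241.35 kg.
Second-burn propellant = 5,593.64 − 3,241.35 = 2,352.29 kg.

propellant for the second burn ≈ 2350 kg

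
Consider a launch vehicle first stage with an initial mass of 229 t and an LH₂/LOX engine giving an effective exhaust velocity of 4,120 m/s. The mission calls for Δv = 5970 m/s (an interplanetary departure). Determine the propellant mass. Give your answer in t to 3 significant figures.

m₀/m_f = exp(Δv / v_e) = exp(5970 / 4120.0) = exp(1.4490) = 4.2590.
m_f = 229 / 4.2590 = 53.7685 t, so propellant = m₀ − m_f = 229 − 53.7685 = 175.2315 t.

propellant mass ≈ 175 t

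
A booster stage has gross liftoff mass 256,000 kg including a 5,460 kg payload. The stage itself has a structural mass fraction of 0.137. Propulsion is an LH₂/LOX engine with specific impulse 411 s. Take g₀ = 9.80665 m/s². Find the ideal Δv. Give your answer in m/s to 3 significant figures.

Δv ≈ 7500 m/s

Stage wet mass = m₀ − payload = 256,000 − 5,460 = 250,540 kg.
Stage dry mass = ε × stage wet mass = 0.137 × 250,540 = 34,324 kg.
Burnout mass m_f = stage dry + payload = 34,324 + 5,460 = 39,784 kg.
v_e = Isp · g₀ = 411 × 9.80665 = 4030.5 m/s.
From the ideal rocket equation, Δv = v_e · ln(256,000/39,784) = 4030.5 × ln(6.435) = 4030.5 × 1.8617 ≈ 7504 m/s.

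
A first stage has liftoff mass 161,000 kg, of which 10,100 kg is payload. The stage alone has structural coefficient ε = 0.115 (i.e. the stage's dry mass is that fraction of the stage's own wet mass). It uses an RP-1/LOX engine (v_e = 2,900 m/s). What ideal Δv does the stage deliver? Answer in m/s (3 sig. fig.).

Stage wet mass = m₀ − payload = 161,000 − 10,100 = 150,900 kg.
Stage dry mass = ε × stage wet mass = 0.115 × 150,900 = 17,353.5 kg.
Burnout mass m_f = stage dry + payload = 17,353.5 + 10,100 = 27,453.5 kg.
Δv = v_e · ln(161,000/27,453.5) = 2900.0 × ln(5.864) = 2900.0 × 1.7689 ≈ 5130 m/s.

Δv ≈ 5130 m/s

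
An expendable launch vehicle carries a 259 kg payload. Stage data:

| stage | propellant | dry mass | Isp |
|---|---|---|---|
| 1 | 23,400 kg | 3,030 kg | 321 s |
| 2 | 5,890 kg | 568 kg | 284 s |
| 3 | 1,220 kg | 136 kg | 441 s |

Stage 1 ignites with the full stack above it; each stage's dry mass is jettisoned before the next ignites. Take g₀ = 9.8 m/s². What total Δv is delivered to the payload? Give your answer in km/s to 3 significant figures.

Ignition mass of stage 1 = 23,400+3,030 + 5,890+568 + 1,220+136 + 259 = 34,503 kg.
Stage 1: m₀ = 34,503 kg, m_f = 34,503 − 23,400 = 11,103 kg; Δv = 321×9.8×ln(3.108) = 3145.8×1.1338 ≈ 3567 m/s.
Stage 2: m₀ = 8,073 kg, m_f = 8,073 − 5,890 = 2,183 kg; Δv = 284×9.8×ln(3.698) = 2783.2×1.3078 ≈ 3640 m/s.
Stage 3: m₀ = 1,615 kg, m_f = 1,615 − 1,220 = 395 kg; Δv = 441×9.8×ln(4.089) = 4321.8×1.4082 ≈ 6086 m/s.
Total Δv = 3567 + 3640 + 6086 = 13293 m/s.

Δv ≈ 13.3 km/s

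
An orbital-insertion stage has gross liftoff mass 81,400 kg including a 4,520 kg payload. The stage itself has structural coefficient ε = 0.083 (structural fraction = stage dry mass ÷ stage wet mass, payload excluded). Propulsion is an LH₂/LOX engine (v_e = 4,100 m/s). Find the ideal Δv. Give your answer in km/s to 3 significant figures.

Δv ≈ 8.24 km/s

Stage wet mass = m₀ − payload = 81,400 − 4,520 = 76,880 kg.
Stage dry mass = ε × stage wet mass = 0.083 × 76,880 = 6,381.04 kg.
Burnout mass m_f = stage dry + payload = 6,381.04 + 4,520 = 10,901.04 kg.
Δv = v_e · ln(81,400/10,901.04) = 4100.0 × ln(7.467) = 4100.0 × 2.0105 ≈ 8243 m/s.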